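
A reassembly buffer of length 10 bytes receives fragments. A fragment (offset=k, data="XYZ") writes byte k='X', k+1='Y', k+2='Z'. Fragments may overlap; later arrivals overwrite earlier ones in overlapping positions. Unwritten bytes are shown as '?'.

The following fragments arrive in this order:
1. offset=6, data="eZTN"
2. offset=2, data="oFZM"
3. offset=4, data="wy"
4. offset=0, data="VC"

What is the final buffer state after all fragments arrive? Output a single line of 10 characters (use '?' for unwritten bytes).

Answer: VCoFwyeZTN

Derivation:
Fragment 1: offset=6 data="eZTN" -> buffer=??????eZTN
Fragment 2: offset=2 data="oFZM" -> buffer=??oFZMeZTN
Fragment 3: offset=4 data="wy" -> buffer=??oFwyeZTN
Fragment 4: offset=0 data="VC" -> buffer=VCoFwyeZTN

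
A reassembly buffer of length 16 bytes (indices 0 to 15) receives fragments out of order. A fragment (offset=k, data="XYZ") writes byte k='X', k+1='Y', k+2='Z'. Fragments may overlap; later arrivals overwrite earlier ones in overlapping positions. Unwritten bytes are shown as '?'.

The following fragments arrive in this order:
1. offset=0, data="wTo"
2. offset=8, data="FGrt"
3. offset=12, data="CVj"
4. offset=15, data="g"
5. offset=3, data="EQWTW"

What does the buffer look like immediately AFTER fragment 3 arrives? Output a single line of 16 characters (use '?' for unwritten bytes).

Fragment 1: offset=0 data="wTo" -> buffer=wTo?????????????
Fragment 2: offset=8 data="FGrt" -> buffer=wTo?????FGrt????
Fragment 3: offset=12 data="CVj" -> buffer=wTo?????FGrtCVj?

Answer: wTo?????FGrtCVj?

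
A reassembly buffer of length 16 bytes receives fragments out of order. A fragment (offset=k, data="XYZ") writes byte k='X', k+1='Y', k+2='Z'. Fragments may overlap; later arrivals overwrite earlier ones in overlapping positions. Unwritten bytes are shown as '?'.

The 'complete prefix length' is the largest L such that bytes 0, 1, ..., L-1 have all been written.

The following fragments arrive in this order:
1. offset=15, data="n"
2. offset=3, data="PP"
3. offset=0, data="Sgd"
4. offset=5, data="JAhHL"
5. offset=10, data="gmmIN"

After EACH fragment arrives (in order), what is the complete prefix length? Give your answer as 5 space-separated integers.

Fragment 1: offset=15 data="n" -> buffer=???????????????n -> prefix_len=0
Fragment 2: offset=3 data="PP" -> buffer=???PP??????????n -> prefix_len=0
Fragment 3: offset=0 data="Sgd" -> buffer=SgdPP??????????n -> prefix_len=5
Fragment 4: offset=5 data="JAhHL" -> buffer=SgdPPJAhHL?????n -> prefix_len=10
Fragment 5: offset=10 data="gmmIN" -> buffer=SgdPPJAhHLgmmINn -> prefix_len=16

Answer: 0 0 5 10 16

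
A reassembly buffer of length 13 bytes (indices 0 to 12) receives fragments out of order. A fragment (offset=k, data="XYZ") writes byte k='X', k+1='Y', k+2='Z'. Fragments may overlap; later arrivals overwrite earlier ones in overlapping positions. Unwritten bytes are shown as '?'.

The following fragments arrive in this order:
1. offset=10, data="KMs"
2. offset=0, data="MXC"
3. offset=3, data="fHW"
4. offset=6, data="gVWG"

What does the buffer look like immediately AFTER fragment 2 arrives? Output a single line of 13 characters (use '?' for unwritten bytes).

Answer: MXC???????KMs

Derivation:
Fragment 1: offset=10 data="KMs" -> buffer=??????????KMs
Fragment 2: offset=0 data="MXC" -> buffer=MXC???????KMs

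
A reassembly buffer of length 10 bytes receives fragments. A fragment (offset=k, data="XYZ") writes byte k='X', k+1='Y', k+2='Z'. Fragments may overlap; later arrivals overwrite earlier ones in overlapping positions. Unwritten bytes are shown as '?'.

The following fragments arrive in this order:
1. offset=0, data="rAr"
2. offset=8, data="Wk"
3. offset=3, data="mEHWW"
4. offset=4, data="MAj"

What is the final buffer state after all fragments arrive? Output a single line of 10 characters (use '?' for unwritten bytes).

Answer: rArmMAjWWk

Derivation:
Fragment 1: offset=0 data="rAr" -> buffer=rAr???????
Fragment 2: offset=8 data="Wk" -> buffer=rAr?????Wk
Fragment 3: offset=3 data="mEHWW" -> buffer=rArmEHWWWk
Fragment 4: offset=4 data="MAj" -> buffer=rArmMAjWWk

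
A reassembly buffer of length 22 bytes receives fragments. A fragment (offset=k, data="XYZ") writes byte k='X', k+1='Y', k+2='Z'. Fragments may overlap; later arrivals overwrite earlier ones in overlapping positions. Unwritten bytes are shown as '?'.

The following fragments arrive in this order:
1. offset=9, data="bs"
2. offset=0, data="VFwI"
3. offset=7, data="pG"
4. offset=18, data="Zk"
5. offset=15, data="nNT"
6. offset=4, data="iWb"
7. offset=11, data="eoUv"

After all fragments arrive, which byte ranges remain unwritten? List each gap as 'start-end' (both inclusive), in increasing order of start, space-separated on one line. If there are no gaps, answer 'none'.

Answer: 20-21

Derivation:
Fragment 1: offset=9 len=2
Fragment 2: offset=0 len=4
Fragment 3: offset=7 len=2
Fragment 4: offset=18 len=2
Fragment 5: offset=15 len=3
Fragment 6: offset=4 len=3
Fragment 7: offset=11 len=4
Gaps: 20-21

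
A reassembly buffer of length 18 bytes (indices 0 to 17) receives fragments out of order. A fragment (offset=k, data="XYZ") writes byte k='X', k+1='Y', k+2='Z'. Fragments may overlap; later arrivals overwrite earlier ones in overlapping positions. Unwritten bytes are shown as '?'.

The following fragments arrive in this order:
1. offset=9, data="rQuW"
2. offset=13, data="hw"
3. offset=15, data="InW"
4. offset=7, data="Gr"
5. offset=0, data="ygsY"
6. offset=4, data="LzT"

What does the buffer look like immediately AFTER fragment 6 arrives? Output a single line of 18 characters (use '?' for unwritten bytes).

Answer: ygsYLzTGrrQuWhwInW

Derivation:
Fragment 1: offset=9 data="rQuW" -> buffer=?????????rQuW?????
Fragment 2: offset=13 data="hw" -> buffer=?????????rQuWhw???
Fragment 3: offset=15 data="InW" -> buffer=?????????rQuWhwInW
Fragment 4: offset=7 data="Gr" -> buffer=???????GrrQuWhwInW
Fragment 5: offset=0 data="ygsY" -> buffer=ygsY???GrrQuWhwInW
Fragment 6: offset=4 data="LzT" -> buffer=ygsYLzTGrrQuWhwInW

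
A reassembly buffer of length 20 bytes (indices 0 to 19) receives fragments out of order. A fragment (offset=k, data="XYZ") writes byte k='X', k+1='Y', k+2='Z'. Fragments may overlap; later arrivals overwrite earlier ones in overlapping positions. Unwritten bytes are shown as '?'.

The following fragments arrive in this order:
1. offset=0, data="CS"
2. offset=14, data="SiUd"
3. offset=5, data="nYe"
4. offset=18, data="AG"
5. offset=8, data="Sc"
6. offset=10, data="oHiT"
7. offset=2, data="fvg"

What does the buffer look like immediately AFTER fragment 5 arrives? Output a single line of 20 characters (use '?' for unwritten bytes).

Fragment 1: offset=0 data="CS" -> buffer=CS??????????????????
Fragment 2: offset=14 data="SiUd" -> buffer=CS????????????SiUd??
Fragment 3: offset=5 data="nYe" -> buffer=CS???nYe??????SiUd??
Fragment 4: offset=18 data="AG" -> buffer=CS???nYe??????SiUdAG
Fragment 5: offset=8 data="Sc" -> buffer=CS???nYeSc????SiUdAG

Answer: CS???nYeSc????SiUdAG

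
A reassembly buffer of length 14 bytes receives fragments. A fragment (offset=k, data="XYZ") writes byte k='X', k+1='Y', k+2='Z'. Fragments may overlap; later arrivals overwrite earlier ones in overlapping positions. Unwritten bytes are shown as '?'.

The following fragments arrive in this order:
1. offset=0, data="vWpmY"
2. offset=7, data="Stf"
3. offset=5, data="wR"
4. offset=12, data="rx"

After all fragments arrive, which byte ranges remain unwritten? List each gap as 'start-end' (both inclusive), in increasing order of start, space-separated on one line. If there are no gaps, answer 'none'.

Answer: 10-11

Derivation:
Fragment 1: offset=0 len=5
Fragment 2: offset=7 len=3
Fragment 3: offset=5 len=2
Fragment 4: offset=12 len=2
Gaps: 10-11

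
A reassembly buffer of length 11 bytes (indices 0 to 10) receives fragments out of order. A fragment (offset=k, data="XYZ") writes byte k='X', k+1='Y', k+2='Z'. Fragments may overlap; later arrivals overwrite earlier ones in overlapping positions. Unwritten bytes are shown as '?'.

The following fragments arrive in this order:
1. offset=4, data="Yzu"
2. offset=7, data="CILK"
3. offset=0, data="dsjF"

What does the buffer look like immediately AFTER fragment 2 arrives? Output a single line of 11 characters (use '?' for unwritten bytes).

Answer: ????YzuCILK

Derivation:
Fragment 1: offset=4 data="Yzu" -> buffer=????Yzu????
Fragment 2: offset=7 data="CILK" -> buffer=????YzuCILK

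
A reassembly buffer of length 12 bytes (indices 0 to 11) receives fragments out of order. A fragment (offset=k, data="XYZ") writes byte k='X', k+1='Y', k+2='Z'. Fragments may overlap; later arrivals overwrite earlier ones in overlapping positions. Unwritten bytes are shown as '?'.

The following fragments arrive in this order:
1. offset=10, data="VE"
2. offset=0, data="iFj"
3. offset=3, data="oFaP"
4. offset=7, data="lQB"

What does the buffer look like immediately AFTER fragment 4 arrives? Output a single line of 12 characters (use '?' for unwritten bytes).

Fragment 1: offset=10 data="VE" -> buffer=??????????VE
Fragment 2: offset=0 data="iFj" -> buffer=iFj???????VE
Fragment 3: offset=3 data="oFaP" -> buffer=iFjoFaP???VE
Fragment 4: offset=7 data="lQB" -> buffer=iFjoFaPlQBVE

Answer: iFjoFaPlQBVE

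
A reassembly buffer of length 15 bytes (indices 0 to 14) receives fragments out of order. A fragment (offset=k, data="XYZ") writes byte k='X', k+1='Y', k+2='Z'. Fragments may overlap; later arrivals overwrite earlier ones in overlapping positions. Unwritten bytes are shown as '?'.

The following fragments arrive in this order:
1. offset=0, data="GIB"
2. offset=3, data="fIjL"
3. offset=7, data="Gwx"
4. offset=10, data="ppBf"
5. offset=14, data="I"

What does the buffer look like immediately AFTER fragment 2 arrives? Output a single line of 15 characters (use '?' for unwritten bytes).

Answer: GIBfIjL????????

Derivation:
Fragment 1: offset=0 data="GIB" -> buffer=GIB????????????
Fragment 2: offset=3 data="fIjL" -> buffer=GIBfIjL????????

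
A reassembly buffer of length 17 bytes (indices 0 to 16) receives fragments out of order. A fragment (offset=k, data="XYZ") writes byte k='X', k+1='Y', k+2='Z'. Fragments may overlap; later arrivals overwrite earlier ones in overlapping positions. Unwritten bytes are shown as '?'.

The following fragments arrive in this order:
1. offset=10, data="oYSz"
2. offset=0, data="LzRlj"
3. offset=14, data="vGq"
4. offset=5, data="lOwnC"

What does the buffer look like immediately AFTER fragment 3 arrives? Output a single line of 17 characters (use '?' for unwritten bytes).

Answer: LzRlj?????oYSzvGq

Derivation:
Fragment 1: offset=10 data="oYSz" -> buffer=??????????oYSz???
Fragment 2: offset=0 data="LzRlj" -> buffer=LzRlj?????oYSz???
Fragment 3: offset=14 data="vGq" -> buffer=LzRlj?????oYSzvGq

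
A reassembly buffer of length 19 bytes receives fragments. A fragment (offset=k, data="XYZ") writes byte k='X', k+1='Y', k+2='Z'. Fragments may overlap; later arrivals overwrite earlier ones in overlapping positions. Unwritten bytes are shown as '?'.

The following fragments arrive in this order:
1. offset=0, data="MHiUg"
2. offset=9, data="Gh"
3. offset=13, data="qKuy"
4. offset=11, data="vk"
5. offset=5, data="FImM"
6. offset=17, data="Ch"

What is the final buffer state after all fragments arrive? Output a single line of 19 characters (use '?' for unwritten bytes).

Fragment 1: offset=0 data="MHiUg" -> buffer=MHiUg??????????????
Fragment 2: offset=9 data="Gh" -> buffer=MHiUg????Gh????????
Fragment 3: offset=13 data="qKuy" -> buffer=MHiUg????Gh??qKuy??
Fragment 4: offset=11 data="vk" -> buffer=MHiUg????GhvkqKuy??
Fragment 5: offset=5 data="FImM" -> buffer=MHiUgFImMGhvkqKuy??
Fragment 6: offset=17 data="Ch" -> buffer=MHiUgFImMGhvkqKuyCh

Answer: MHiUgFImMGhvkqKuyCh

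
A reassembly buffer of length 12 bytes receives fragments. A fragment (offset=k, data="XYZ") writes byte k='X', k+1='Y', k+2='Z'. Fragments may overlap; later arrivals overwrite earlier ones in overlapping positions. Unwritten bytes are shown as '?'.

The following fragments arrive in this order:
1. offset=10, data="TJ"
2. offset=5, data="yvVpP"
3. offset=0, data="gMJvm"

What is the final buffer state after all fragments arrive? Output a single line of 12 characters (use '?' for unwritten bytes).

Fragment 1: offset=10 data="TJ" -> buffer=??????????TJ
Fragment 2: offset=5 data="yvVpP" -> buffer=?????yvVpPTJ
Fragment 3: offset=0 data="gMJvm" -> buffer=gMJvmyvVpPTJ

Answer: gMJvmyvVpPTJ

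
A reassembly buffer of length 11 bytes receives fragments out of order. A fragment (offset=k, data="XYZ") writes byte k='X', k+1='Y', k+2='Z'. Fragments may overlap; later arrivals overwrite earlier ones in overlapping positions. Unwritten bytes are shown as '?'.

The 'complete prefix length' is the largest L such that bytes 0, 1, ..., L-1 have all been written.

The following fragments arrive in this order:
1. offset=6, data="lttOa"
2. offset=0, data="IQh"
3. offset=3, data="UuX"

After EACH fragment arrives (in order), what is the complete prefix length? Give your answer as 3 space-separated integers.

Fragment 1: offset=6 data="lttOa" -> buffer=??????lttOa -> prefix_len=0
Fragment 2: offset=0 data="IQh" -> buffer=IQh???lttOa -> prefix_len=3
Fragment 3: offset=3 data="UuX" -> buffer=IQhUuXlttOa -> prefix_len=11

Answer: 0 3 11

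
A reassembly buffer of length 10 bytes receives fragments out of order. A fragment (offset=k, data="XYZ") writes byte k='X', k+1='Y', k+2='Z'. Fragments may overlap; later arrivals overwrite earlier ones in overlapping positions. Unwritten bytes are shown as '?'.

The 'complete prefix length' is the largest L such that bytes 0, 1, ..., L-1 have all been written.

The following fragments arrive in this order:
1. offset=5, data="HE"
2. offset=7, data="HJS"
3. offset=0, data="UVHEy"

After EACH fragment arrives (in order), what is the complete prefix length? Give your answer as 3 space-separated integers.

Answer: 0 0 10

Derivation:
Fragment 1: offset=5 data="HE" -> buffer=?????HE??? -> prefix_len=0
Fragment 2: offset=7 data="HJS" -> buffer=?????HEHJS -> prefix_len=0
Fragment 3: offset=0 data="UVHEy" -> buffer=UVHEyHEHJS -> prefix_len=10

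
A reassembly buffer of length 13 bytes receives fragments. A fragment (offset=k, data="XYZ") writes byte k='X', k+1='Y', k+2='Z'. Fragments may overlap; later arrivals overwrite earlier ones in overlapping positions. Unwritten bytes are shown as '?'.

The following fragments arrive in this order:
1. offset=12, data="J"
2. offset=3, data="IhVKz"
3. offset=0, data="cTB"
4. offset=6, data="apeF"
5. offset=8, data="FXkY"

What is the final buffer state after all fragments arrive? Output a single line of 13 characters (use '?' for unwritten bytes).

Fragment 1: offset=12 data="J" -> buffer=????????????J
Fragment 2: offset=3 data="IhVKz" -> buffer=???IhVKz????J
Fragment 3: offset=0 data="cTB" -> buffer=cTBIhVKz????J
Fragment 4: offset=6 data="apeF" -> buffer=cTBIhVapeF??J
Fragment 5: offset=8 data="FXkY" -> buffer=cTBIhVapFXkYJ

Answer: cTBIhVapFXkYJ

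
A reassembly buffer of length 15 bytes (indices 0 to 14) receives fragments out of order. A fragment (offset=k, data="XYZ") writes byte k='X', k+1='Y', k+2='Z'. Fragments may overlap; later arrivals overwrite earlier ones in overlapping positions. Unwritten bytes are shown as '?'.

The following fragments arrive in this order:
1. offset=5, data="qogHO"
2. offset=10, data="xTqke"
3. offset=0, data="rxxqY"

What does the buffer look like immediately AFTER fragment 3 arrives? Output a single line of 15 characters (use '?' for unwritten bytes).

Answer: rxxqYqogHOxTqke

Derivation:
Fragment 1: offset=5 data="qogHO" -> buffer=?????qogHO?????
Fragment 2: offset=10 data="xTqke" -> buffer=?????qogHOxTqke
Fragment 3: offset=0 data="rxxqY" -> buffer=rxxqYqogHOxTqke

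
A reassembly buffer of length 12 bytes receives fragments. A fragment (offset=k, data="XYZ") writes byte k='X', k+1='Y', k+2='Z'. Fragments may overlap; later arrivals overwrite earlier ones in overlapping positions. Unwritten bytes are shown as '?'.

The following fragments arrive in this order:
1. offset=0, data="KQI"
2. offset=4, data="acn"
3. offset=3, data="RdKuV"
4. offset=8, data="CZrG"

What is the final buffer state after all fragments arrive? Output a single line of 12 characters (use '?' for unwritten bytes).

Fragment 1: offset=0 data="KQI" -> buffer=KQI?????????
Fragment 2: offset=4 data="acn" -> buffer=KQI?acn?????
Fragment 3: offset=3 data="RdKuV" -> buffer=KQIRdKuV????
Fragment 4: offset=8 data="CZrG" -> buffer=KQIRdKuVCZrG

Answer: KQIRdKuVCZrG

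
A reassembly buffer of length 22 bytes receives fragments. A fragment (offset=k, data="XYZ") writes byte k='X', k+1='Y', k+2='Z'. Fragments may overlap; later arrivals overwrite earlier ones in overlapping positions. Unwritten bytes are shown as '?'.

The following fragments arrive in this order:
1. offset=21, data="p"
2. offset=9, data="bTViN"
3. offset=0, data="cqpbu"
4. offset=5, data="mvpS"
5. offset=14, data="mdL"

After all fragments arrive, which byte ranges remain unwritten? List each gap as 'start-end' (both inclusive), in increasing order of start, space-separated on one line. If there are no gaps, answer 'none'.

Answer: 17-20

Derivation:
Fragment 1: offset=21 len=1
Fragment 2: offset=9 len=5
Fragment 3: offset=0 len=5
Fragment 4: offset=5 len=4
Fragment 5: offset=14 len=3
Gaps: 17-20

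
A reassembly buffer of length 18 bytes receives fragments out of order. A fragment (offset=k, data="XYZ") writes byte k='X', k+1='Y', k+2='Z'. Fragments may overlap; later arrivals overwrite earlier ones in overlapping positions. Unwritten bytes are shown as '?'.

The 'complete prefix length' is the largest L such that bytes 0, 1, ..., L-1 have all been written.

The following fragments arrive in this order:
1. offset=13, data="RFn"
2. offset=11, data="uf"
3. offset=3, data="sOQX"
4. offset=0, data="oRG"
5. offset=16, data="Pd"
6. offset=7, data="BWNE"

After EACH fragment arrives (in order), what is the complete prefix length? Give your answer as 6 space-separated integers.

Fragment 1: offset=13 data="RFn" -> buffer=?????????????RFn?? -> prefix_len=0
Fragment 2: offset=11 data="uf" -> buffer=???????????ufRFn?? -> prefix_len=0
Fragment 3: offset=3 data="sOQX" -> buffer=???sOQX????ufRFn?? -> prefix_len=0
Fragment 4: offset=0 data="oRG" -> buffer=oRGsOQX????ufRFn?? -> prefix_len=7
Fragment 5: offset=16 data="Pd" -> buffer=oRGsOQX????ufRFnPd -> prefix_len=7
Fragment 6: offset=7 data="BWNE" -> buffer=oRGsOQXBWNEufRFnPd -> prefix_len=18

Answer: 0 0 0 7 7 18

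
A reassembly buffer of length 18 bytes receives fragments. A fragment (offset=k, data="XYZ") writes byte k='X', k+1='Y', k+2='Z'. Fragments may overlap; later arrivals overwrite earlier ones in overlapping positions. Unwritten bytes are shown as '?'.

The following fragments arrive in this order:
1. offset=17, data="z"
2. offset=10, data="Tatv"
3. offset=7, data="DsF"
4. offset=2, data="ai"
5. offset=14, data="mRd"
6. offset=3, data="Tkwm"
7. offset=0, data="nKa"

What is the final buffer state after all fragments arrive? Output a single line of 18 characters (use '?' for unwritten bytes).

Answer: nKaTkwmDsFTatvmRdz

Derivation:
Fragment 1: offset=17 data="z" -> buffer=?????????????????z
Fragment 2: offset=10 data="Tatv" -> buffer=??????????Tatv???z
Fragment 3: offset=7 data="DsF" -> buffer=???????DsFTatv???z
Fragment 4: offset=2 data="ai" -> buffer=??ai???DsFTatv???z
Fragment 5: offset=14 data="mRd" -> buffer=??ai???DsFTatvmRdz
Fragment 6: offset=3 data="Tkwm" -> buffer=??aTkwmDsFTatvmRdz
Fragment 7: offset=0 data="nKa" -> buffer=nKaTkwmDsFTatvmRdz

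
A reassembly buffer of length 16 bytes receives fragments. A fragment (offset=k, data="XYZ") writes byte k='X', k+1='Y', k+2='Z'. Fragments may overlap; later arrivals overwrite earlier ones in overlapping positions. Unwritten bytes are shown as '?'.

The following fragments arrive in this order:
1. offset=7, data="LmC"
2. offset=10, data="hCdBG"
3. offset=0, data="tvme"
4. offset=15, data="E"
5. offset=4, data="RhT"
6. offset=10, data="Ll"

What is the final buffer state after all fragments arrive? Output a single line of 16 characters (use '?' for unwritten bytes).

Fragment 1: offset=7 data="LmC" -> buffer=???????LmC??????
Fragment 2: offset=10 data="hCdBG" -> buffer=???????LmChCdBG?
Fragment 3: offset=0 data="tvme" -> buffer=tvme???LmChCdBG?
Fragment 4: offset=15 data="E" -> buffer=tvme???LmChCdBGE
Fragment 5: offset=4 data="RhT" -> buffer=tvmeRhTLmChCdBGE
Fragment 6: offset=10 data="Ll" -> buffer=tvmeRhTLmCLldBGE

Answer: tvmeRhTLmCLldBGE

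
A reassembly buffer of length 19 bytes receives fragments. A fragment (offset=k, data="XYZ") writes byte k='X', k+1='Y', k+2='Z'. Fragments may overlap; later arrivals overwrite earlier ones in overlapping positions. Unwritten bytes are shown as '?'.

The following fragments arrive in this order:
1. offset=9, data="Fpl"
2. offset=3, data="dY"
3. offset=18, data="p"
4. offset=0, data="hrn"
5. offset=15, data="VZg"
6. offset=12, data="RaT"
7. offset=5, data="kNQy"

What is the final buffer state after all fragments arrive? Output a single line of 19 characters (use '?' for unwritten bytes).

Fragment 1: offset=9 data="Fpl" -> buffer=?????????Fpl???????
Fragment 2: offset=3 data="dY" -> buffer=???dY????Fpl???????
Fragment 3: offset=18 data="p" -> buffer=???dY????Fpl??????p
Fragment 4: offset=0 data="hrn" -> buffer=hrndY????Fpl??????p
Fragment 5: offset=15 data="VZg" -> buffer=hrndY????Fpl???VZgp
Fragment 6: offset=12 data="RaT" -> buffer=hrndY????FplRaTVZgp
Fragment 7: offset=5 data="kNQy" -> buffer=hrndYkNQyFplRaTVZgp

Answer: hrndYkNQyFplRaTVZgp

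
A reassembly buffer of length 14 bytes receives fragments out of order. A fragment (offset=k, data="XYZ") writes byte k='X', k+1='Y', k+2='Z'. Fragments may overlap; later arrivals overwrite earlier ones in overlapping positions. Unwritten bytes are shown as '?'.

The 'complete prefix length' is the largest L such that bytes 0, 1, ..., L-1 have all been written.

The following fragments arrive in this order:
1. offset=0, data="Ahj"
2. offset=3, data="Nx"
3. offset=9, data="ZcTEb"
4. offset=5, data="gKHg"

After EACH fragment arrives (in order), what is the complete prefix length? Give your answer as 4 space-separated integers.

Fragment 1: offset=0 data="Ahj" -> buffer=Ahj??????????? -> prefix_len=3
Fragment 2: offset=3 data="Nx" -> buffer=AhjNx????????? -> prefix_len=5
Fragment 3: offset=9 data="ZcTEb" -> buffer=AhjNx????ZcTEb -> prefix_len=5
Fragment 4: offset=5 data="gKHg" -> buffer=AhjNxgKHgZcTEb -> prefix_len=14

Answer: 3 5 5 14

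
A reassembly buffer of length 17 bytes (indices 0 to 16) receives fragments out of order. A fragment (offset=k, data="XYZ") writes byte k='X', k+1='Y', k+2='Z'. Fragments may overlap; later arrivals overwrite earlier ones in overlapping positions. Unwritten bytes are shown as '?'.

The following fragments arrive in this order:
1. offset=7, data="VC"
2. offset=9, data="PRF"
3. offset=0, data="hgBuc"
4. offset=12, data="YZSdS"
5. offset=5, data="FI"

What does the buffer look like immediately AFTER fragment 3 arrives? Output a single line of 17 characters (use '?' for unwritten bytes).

Answer: hgBuc??VCPRF?????

Derivation:
Fragment 1: offset=7 data="VC" -> buffer=???????VC????????
Fragment 2: offset=9 data="PRF" -> buffer=???????VCPRF?????
Fragment 3: offset=0 data="hgBuc" -> buffer=hgBuc??VCPRF?????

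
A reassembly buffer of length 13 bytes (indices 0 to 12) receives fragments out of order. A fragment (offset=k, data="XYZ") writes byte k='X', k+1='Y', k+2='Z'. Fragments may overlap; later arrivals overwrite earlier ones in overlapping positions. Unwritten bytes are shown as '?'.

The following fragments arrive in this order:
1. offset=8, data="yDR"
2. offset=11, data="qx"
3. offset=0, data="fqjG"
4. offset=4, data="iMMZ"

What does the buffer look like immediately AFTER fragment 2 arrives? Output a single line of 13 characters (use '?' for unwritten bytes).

Fragment 1: offset=8 data="yDR" -> buffer=????????yDR??
Fragment 2: offset=11 data="qx" -> buffer=????????yDRqx

Answer: ????????yDRqx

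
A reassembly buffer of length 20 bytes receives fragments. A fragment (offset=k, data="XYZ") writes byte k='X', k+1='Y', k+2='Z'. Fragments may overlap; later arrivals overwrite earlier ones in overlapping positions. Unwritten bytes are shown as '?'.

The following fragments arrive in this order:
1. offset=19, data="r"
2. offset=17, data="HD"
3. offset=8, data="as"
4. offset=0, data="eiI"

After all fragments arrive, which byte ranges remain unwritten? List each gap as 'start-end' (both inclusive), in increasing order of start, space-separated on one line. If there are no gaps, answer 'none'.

Fragment 1: offset=19 len=1
Fragment 2: offset=17 len=2
Fragment 3: offset=8 len=2
Fragment 4: offset=0 len=3
Gaps: 3-7 10-16

Answer: 3-7 10-16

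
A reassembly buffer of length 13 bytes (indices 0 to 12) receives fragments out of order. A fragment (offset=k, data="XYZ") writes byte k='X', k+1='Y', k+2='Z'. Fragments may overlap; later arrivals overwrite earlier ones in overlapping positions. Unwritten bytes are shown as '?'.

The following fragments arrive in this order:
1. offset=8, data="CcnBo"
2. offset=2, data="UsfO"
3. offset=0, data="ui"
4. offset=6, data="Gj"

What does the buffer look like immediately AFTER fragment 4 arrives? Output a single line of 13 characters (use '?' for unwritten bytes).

Fragment 1: offset=8 data="CcnBo" -> buffer=????????CcnBo
Fragment 2: offset=2 data="UsfO" -> buffer=??UsfO??CcnBo
Fragment 3: offset=0 data="ui" -> buffer=uiUsfO??CcnBo
Fragment 4: offset=6 data="Gj" -> buffer=uiUsfOGjCcnBo

Answer: uiUsfOGjCcnBo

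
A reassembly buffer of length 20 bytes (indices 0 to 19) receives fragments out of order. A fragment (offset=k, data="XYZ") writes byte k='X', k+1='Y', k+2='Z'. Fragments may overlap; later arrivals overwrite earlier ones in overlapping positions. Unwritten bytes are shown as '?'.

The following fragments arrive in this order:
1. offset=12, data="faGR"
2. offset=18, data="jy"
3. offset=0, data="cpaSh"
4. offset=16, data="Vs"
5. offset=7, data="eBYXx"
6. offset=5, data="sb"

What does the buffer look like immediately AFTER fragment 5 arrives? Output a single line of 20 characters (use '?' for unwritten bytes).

Answer: cpaSh??eBYXxfaGRVsjy

Derivation:
Fragment 1: offset=12 data="faGR" -> buffer=????????????faGR????
Fragment 2: offset=18 data="jy" -> buffer=????????????faGR??jy
Fragment 3: offset=0 data="cpaSh" -> buffer=cpaSh???????faGR??jy
Fragment 4: offset=16 data="Vs" -> buffer=cpaSh???????faGRVsjy
Fragment 5: offset=7 data="eBYXx" -> buffer=cpaSh??eBYXxfaGRVsjy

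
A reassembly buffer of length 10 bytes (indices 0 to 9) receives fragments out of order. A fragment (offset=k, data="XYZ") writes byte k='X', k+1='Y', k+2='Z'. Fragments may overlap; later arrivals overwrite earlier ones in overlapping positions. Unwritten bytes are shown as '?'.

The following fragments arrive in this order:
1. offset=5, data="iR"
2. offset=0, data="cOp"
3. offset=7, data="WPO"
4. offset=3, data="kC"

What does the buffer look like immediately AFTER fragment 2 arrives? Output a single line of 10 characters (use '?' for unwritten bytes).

Fragment 1: offset=5 data="iR" -> buffer=?????iR???
Fragment 2: offset=0 data="cOp" -> buffer=cOp??iR???

Answer: cOp??iR???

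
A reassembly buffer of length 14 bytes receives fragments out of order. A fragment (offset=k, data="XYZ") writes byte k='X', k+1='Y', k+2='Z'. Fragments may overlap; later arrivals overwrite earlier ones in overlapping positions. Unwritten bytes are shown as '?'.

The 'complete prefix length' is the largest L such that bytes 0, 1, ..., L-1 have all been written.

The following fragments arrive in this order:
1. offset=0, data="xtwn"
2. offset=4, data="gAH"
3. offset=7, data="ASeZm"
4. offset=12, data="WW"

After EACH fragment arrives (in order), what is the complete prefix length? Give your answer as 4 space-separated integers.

Fragment 1: offset=0 data="xtwn" -> buffer=xtwn?????????? -> prefix_len=4
Fragment 2: offset=4 data="gAH" -> buffer=xtwngAH??????? -> prefix_len=7
Fragment 3: offset=7 data="ASeZm" -> buffer=xtwngAHASeZm?? -> prefix_len=12
Fragment 4: offset=12 data="WW" -> buffer=xtwngAHASeZmWW -> prefix_len=14

Answer: 4 7 12 14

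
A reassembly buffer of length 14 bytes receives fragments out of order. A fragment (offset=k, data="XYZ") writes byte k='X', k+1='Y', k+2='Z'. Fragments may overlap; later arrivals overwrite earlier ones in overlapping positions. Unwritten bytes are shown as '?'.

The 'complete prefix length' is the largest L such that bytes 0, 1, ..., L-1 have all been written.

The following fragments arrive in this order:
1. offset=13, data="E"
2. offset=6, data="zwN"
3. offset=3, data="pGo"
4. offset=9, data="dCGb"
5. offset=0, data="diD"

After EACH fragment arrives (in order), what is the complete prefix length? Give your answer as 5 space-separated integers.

Answer: 0 0 0 0 14

Derivation:
Fragment 1: offset=13 data="E" -> buffer=?????????????E -> prefix_len=0
Fragment 2: offset=6 data="zwN" -> buffer=??????zwN????E -> prefix_len=0
Fragment 3: offset=3 data="pGo" -> buffer=???pGozwN????E -> prefix_len=0
Fragment 4: offset=9 data="dCGb" -> buffer=???pGozwNdCGbE -> prefix_len=0
Fragment 5: offset=0 data="diD" -> buffer=diDpGozwNdCGbE -> prefix_len=14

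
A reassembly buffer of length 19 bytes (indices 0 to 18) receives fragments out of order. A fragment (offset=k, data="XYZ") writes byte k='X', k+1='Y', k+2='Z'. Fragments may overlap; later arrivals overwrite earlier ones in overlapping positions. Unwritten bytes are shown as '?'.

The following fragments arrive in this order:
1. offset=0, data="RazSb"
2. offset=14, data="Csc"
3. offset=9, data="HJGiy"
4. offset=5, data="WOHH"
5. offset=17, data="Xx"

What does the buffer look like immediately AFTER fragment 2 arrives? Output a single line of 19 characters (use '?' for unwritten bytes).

Fragment 1: offset=0 data="RazSb" -> buffer=RazSb??????????????
Fragment 2: offset=14 data="Csc" -> buffer=RazSb?????????Csc??

Answer: RazSb?????????Csc??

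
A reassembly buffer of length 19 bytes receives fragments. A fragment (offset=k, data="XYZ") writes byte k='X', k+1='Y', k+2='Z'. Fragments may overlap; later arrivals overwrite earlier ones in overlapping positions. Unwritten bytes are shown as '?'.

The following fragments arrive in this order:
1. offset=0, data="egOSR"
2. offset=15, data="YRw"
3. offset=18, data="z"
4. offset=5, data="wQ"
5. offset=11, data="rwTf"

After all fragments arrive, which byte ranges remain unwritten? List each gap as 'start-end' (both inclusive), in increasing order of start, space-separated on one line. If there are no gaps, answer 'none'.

Answer: 7-10

Derivation:
Fragment 1: offset=0 len=5
Fragment 2: offset=15 len=3
Fragment 3: offset=18 len=1
Fragment 4: offset=5 len=2
Fragment 5: offset=11 len=4
Gaps: 7-10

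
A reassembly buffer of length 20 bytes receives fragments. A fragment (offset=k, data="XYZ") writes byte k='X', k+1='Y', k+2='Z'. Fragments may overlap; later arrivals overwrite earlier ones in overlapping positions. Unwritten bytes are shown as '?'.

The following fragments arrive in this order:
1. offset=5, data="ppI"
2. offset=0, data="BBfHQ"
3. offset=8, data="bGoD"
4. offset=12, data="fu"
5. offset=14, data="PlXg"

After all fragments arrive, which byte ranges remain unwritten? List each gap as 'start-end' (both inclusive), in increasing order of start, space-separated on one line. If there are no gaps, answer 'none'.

Answer: 18-19

Derivation:
Fragment 1: offset=5 len=3
Fragment 2: offset=0 len=5
Fragment 3: offset=8 len=4
Fragment 4: offset=12 len=2
Fragment 5: offset=14 len=4
Gaps: 18-19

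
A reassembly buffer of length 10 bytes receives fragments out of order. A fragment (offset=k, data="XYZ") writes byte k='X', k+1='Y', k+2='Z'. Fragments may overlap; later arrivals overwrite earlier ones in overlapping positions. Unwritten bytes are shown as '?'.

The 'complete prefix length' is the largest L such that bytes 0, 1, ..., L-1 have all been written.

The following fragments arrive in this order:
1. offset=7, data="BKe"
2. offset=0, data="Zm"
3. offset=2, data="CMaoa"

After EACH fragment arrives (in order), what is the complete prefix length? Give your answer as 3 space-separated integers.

Fragment 1: offset=7 data="BKe" -> buffer=???????BKe -> prefix_len=0
Fragment 2: offset=0 data="Zm" -> buffer=Zm?????BKe -> prefix_len=2
Fragment 3: offset=2 data="CMaoa" -> buffer=ZmCMaoaBKe -> prefix_len=10

Answer: 0 2 10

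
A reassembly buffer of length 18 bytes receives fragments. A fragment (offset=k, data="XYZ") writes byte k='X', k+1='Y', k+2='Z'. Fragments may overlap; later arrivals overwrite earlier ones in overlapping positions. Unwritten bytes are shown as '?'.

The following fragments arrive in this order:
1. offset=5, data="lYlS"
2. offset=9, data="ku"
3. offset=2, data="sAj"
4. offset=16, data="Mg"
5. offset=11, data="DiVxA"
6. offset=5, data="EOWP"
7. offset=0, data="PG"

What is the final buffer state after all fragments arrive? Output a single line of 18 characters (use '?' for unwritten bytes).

Answer: PGsAjEOWPkuDiVxAMg

Derivation:
Fragment 1: offset=5 data="lYlS" -> buffer=?????lYlS?????????
Fragment 2: offset=9 data="ku" -> buffer=?????lYlSku???????
Fragment 3: offset=2 data="sAj" -> buffer=??sAjlYlSku???????
Fragment 4: offset=16 data="Mg" -> buffer=??sAjlYlSku?????Mg
Fragment 5: offset=11 data="DiVxA" -> buffer=??sAjlYlSkuDiVxAMg
Fragment 6: offset=5 data="EOWP" -> buffer=??sAjEOWPkuDiVxAMg
Fragment 7: offset=0 data="PG" -> buffer=PGsAjEOWPkuDiVxAMg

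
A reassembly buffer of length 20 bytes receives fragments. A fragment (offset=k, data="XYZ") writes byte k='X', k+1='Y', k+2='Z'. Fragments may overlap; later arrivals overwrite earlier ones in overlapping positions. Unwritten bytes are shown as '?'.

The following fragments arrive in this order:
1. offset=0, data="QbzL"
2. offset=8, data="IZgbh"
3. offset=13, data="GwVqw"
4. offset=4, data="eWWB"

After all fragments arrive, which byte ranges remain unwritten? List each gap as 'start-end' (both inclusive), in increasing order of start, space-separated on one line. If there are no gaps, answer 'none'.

Fragment 1: offset=0 len=4
Fragment 2: offset=8 len=5
Fragment 3: offset=13 len=5
Fragment 4: offset=4 len=4
Gaps: 18-19

Answer: 18-19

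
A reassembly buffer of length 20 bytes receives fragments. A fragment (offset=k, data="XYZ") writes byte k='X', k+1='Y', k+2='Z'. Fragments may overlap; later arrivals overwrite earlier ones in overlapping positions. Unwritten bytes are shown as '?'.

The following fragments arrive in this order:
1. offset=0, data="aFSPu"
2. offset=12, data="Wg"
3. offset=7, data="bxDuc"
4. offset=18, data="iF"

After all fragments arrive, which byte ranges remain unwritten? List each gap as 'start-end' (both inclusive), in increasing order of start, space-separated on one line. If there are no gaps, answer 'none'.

Fragment 1: offset=0 len=5
Fragment 2: offset=12 len=2
Fragment 3: offset=7 len=5
Fragment 4: offset=18 len=2
Gaps: 5-6 14-17

Answer: 5-6 14-17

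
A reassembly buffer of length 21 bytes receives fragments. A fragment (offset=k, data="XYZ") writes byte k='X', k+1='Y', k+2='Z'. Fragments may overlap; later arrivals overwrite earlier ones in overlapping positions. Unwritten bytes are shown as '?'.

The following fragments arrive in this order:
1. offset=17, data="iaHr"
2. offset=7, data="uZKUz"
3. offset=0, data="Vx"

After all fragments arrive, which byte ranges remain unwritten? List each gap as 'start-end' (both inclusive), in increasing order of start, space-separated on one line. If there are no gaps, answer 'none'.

Fragment 1: offset=17 len=4
Fragment 2: offset=7 len=5
Fragment 3: offset=0 len=2
Gaps: 2-6 12-16

Answer: 2-6 12-16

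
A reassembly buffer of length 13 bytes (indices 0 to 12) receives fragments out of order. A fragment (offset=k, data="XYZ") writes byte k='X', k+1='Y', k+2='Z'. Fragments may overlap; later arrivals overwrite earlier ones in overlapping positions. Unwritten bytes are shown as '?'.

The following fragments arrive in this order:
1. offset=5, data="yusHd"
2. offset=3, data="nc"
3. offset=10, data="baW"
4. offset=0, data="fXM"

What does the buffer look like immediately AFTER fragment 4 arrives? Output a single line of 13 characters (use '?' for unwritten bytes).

Fragment 1: offset=5 data="yusHd" -> buffer=?????yusHd???
Fragment 2: offset=3 data="nc" -> buffer=???ncyusHd???
Fragment 3: offset=10 data="baW" -> buffer=???ncyusHdbaW
Fragment 4: offset=0 data="fXM" -> buffer=fXMncyusHdbaW

Answer: fXMncyusHdbaW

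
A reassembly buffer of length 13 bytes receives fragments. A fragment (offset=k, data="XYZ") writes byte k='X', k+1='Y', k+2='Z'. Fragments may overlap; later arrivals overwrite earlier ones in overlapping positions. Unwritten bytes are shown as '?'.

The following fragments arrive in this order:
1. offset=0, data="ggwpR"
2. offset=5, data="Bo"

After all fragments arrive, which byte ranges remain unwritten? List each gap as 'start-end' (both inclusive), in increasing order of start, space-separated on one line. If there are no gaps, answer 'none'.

Fragment 1: offset=0 len=5
Fragment 2: offset=5 len=2
Gaps: 7-12

Answer: 7-12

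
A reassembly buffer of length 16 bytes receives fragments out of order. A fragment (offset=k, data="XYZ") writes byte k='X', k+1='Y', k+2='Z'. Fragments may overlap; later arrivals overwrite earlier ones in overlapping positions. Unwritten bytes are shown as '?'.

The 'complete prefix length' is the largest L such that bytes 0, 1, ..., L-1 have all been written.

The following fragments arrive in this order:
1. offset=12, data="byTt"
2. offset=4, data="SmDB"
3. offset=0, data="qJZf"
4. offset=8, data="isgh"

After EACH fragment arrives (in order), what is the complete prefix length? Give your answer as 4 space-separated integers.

Answer: 0 0 8 16

Derivation:
Fragment 1: offset=12 data="byTt" -> buffer=????????????byTt -> prefix_len=0
Fragment 2: offset=4 data="SmDB" -> buffer=????SmDB????byTt -> prefix_len=0
Fragment 3: offset=0 data="qJZf" -> buffer=qJZfSmDB????byTt -> prefix_len=8
Fragment 4: offset=8 data="isgh" -> buffer=qJZfSmDBisghbyTt -> prefix_len=16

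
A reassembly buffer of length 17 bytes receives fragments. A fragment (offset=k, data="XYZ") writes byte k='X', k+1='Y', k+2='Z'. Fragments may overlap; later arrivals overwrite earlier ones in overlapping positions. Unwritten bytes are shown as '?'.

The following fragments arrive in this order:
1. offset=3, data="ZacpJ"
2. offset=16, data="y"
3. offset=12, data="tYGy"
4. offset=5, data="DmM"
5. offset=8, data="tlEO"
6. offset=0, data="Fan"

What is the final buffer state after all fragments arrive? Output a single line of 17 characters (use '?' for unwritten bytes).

Answer: FanZaDmMtlEOtYGyy

Derivation:
Fragment 1: offset=3 data="ZacpJ" -> buffer=???ZacpJ?????????
Fragment 2: offset=16 data="y" -> buffer=???ZacpJ????????y
Fragment 3: offset=12 data="tYGy" -> buffer=???ZacpJ????tYGyy
Fragment 4: offset=5 data="DmM" -> buffer=???ZaDmM????tYGyy
Fragment 5: offset=8 data="tlEO" -> buffer=???ZaDmMtlEOtYGyy
Fragment 6: offset=0 data="Fan" -> buffer=FanZaDmMtlEOtYGyy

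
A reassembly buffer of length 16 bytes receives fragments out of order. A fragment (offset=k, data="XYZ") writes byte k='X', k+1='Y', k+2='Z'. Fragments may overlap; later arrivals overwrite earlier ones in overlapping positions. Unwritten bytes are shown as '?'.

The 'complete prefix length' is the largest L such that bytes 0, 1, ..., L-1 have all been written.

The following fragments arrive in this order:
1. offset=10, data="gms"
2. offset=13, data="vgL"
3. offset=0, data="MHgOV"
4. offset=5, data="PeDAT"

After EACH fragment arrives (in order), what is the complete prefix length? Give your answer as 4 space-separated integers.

Fragment 1: offset=10 data="gms" -> buffer=??????????gms??? -> prefix_len=0
Fragment 2: offset=13 data="vgL" -> buffer=??????????gmsvgL -> prefix_len=0
Fragment 3: offset=0 data="MHgOV" -> buffer=MHgOV?????gmsvgL -> prefix_len=5
Fragment 4: offset=5 data="PeDAT" -> buffer=MHgOVPeDATgmsvgL -> prefix_len=16

Answer: 0 0 5 16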